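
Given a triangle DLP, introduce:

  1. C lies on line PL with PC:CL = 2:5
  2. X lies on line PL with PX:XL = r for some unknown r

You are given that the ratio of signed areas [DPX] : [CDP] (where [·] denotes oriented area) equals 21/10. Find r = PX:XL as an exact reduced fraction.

Choose coordinates D = (0, 0), L = (1, 0), P = (0, 1).
1. C lies on line PL with PC:CL = 2:5 ⇒ C = (2/7, 5/7)
2. With PX:XL = r, write λ = r/(r+1) so X = P + λ·(L−P); X is affine-linear in λ
Every point depending on X is an affine combination of X and λ-independent points, so each such coordinate is linear in λ; the λ² term in each signed area is a multiple of (L−P)×(L−P) = 0, so 2·[DPX] and 2·[CDP] are each linear in λ. Evaluating at λ=0 and λ=1:
  2·[DPX] = −λ,   2·[CDP] = -2/7
So [DPX]:[CDP] = (−λ) / (-2/7). Setting this equal to 21/10:
  −λ = 21/10·(-2/7)  ⇒  λ = 3/5
Then r = λ/(1−λ) = (3/5)/(2/5) = 3/2. Check: with r = 3/2, X = (3/5, 2/5) and [DPX]:[CDP] = 21/10 as required.

r = 3/2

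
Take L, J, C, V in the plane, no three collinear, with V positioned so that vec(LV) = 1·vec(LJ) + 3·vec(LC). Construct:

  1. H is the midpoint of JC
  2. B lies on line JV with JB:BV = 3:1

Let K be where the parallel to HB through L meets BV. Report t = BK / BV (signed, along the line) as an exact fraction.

Assign L = (0, 0), J = (1, 0), C = (0, 1), V = (1, 3) — the answer is frame-independent, so this choice is without loss of generality.
1. H is the midpoint of JC ⇒ H = (1/2, 1/2)
2. B lies on line JV with JB:BV = 3:1 ⇒ B = (1, 9/4)
through L parallel to HB: direction (1/2, 7/4); meets BV at K = (1, 7/2)
K = B + t·(V−B) with t = 5/3

t = 5/3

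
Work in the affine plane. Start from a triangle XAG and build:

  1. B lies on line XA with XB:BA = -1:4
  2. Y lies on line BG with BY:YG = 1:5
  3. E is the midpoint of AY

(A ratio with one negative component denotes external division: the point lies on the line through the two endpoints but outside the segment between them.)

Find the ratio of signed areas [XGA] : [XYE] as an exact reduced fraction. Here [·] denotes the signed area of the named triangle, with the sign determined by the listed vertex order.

[XGA]:[XYE] = 12

Set X = (0, 0), A = (1, 0), G = (0, 1); any affine frame gives the same invariant.
1. B lies on line XA with XB:BA = -1:4 ⇒ B = (-1/3, 0)
2. Y lies on line BG with BY:YG = 1:5 ⇒ Y = (-5/18, 1/6)
3. E is the midpoint of AY ⇒ E = (13/36, 1/12)
2·[XGA] = -1, 2·[XYE] = -1/12
[XGA]:[XYE] = -1:-1/12 = 12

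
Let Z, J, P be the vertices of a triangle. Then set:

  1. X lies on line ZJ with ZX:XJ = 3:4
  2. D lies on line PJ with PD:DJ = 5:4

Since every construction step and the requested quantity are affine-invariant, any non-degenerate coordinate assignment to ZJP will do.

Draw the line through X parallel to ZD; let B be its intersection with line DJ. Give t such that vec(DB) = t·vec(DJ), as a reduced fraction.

Assign Z = (0, 0), J = (1, 0), P = (0, 1) — the answer is frame-independent, so this choice is without loss of generality.
1. X lies on line ZJ with ZX:XJ = 3:4 ⇒ X = (3/7, 0)
2. D lies on line PJ with PD:DJ = 5:4 ⇒ D = (5/9, 4/9)
through X parallel to ZD: direction (5/9, 4/9); meets DJ at B = (47/63, 16/63)
B = D + t·(J−D) with t = 3/7

t = 3/7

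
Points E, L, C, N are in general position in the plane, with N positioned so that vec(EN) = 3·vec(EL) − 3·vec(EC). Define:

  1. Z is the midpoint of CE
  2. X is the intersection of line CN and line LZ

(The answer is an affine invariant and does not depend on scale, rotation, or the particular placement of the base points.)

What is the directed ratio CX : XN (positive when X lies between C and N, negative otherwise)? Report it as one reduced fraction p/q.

Set E = (0, 0), L = (1, 0), C = (0, 1), N = (3, -3); any affine frame gives the same invariant.
1. Z is the midpoint of CE ⇒ Z = (0, 1/2)
2. X is the intersection of line CN and line LZ ⇒ X = (3/5, 1/5)
X = C + t·(N−C) with t = 1/5, so CX:XN = t:(1−t) = 1/5:4/5

CX:XN = 1/4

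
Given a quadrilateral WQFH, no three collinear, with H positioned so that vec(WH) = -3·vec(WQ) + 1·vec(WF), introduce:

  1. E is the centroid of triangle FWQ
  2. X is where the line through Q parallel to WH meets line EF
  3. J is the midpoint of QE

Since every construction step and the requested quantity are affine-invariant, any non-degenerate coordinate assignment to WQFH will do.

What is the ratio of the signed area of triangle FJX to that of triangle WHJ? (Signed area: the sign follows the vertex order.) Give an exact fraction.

Work in coordinates with W = (0, 0), Q = (1, 0), F = (0, 1), H = (-3, 1).
1. E is the centroid of triangle FWQ ⇒ E = (1/3, 1/3)
2. X is where the line through Q parallel to WH meets line EF ⇒ X = (2/5, 1/5)
3. J is the midpoint of QE ⇒ J = (2/3, 1/6)
2·[FJX] = -1/5, 2·[WHJ] = -7/6
[FJX]:[WHJ] = -1/5:-7/6 = 6/35

[FJX]:[WHJ] = 6/35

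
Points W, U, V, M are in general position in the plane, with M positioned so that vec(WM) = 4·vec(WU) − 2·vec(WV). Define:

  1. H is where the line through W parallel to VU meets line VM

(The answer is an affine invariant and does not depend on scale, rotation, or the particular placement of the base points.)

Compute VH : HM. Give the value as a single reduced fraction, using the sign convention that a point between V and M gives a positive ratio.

VH:HM = -1/2

Assign W = (0, 0), U = (1, 0), V = (0, 1), M = (4, -2) — the answer is frame-independent, so this choice is without loss of generality.
1. H is where the line through W parallel to VU meets line VM ⇒ H = (-4, 4)
H = V + t·(M−V) with t = -1, so VH:HM = t:(1−t) = -1:2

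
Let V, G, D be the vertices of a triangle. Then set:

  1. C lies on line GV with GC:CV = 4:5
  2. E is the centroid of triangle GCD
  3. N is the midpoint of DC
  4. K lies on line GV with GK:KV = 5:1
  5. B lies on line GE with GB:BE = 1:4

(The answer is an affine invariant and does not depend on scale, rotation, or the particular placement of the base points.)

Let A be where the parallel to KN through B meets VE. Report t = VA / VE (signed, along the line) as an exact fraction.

Choose coordinates V = (0, 0), G = (1, 0), D = (0, 1).
1. C lies on line GV with GC:CV = 4:5 ⇒ C = (5/9, 0)
2. E is the centroid of triangle GCD ⇒ E = (14/27, 1/3)
3. N is the midpoint of DC ⇒ N = (5/18, 1/2)
4. K lies on line GV with GK:KV = 5:1 ⇒ K = (1/6, 0)
5. B lies on line GE with GB:BE = 1:4 ⇒ B = (122/135, 1/15)
through B parallel to KN: direction (1/9, 1/2); meets VE at A = (28/27, 2/3)
A = V + t·(E−V) with t = 2

t = 2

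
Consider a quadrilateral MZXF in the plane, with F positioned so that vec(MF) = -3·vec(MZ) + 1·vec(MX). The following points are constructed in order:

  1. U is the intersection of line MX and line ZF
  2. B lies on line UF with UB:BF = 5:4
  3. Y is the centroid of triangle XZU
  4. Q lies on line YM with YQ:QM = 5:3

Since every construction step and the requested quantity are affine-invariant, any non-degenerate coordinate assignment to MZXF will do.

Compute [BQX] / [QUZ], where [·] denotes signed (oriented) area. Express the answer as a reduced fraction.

Set M = (0, 0), Z = (1, 0), X = (0, 1), F = (-3, 1); any affine frame gives the same invariant.
1. U is the intersection of line MX and line ZF ⇒ U = (0, 1/4)
2. B lies on line UF with UB:BF = 5:4 ⇒ B = (-5/3, 2/3)
3. Y is the centroid of triangle XZU ⇒ Y = (1/3, 5/12)
4. Q lies on line YM with YQ:QM = 5:3 ⇒ Q = (1/8, 5/32)
2·[BQX] = 139/96, 2·[QUZ] = -1/16
[BQX]:[QUZ] = 139/96:-1/16 = -139/6

[BQX]:[QUZ] = -139/6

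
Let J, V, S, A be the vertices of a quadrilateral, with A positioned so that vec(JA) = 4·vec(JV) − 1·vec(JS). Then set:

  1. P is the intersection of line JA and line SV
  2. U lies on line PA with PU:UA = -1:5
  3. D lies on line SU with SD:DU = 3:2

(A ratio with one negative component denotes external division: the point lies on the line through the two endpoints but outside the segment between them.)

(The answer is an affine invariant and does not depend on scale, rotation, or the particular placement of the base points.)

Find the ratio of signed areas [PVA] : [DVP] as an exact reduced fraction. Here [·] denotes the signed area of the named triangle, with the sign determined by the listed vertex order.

[PVA]:[DVP] = 20/3

Assign J = (0, 0), V = (1, 0), S = (0, 1), A = (4, -1) — the answer is frame-independent, so this choice is without loss of generality.
1. P is the intersection of line JA and line SV ⇒ P = (4/3, -1/3)
2. U lies on line PA with PU:UA = -1:5 ⇒ U = (2/3, -1/6)
3. D lies on line SU with SD:DU = 3:2 ⇒ D = (2/5, 3/10)
2·[PVA] = -2/3, 2·[DVP] = -1/10
[PVA]:[DVP] = -2/3:-1/10 = 20/3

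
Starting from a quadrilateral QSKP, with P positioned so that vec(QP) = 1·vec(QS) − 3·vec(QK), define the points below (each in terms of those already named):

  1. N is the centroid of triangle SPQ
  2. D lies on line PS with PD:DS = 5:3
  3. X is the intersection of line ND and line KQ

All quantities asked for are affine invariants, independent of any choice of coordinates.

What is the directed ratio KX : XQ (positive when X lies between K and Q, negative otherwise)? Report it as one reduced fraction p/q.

KX:XQ = -7/3

Set Q = (0, 0), S = (1, 0), K = (0, 1), P = (1, -3); any affine frame gives the same invariant.
1. N is the centroid of triangle SPQ ⇒ N = (2/3, -1)
2. D lies on line PS with PD:DS = 5:3 ⇒ D = (1, -9/8)
3. X is the intersection of line ND and line KQ ⇒ X = (0, -3/4)
X = K + t·(Q−K) with t = 7/4, so KX:XQ = t:(1−t) = 7/4:-3/4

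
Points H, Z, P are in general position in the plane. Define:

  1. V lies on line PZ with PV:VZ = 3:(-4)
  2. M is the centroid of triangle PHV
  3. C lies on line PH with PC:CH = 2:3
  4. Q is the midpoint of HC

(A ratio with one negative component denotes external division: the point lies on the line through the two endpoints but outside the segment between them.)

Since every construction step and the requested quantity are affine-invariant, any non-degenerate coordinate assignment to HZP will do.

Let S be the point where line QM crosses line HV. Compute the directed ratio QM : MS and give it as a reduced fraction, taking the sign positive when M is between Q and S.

QM:MS = -1/10

Set H = (0, 0), Z = (1, 0), P = (0, 1); any affine frame gives the same invariant.
1. V lies on line PZ with PV:VZ = 3:(-4) ⇒ V = (-3, 4)
2. M is the centroid of triangle PHV ⇒ M = (-1, 5/3)
3. C lies on line PH with PC:CH = 2:3 ⇒ C = (0, 3/5)
4. Q is the midpoint of HC ⇒ Q = (0, 3/10)
line QM meets HV at S = (9, -12)
M = Q + t·(S−Q) with t = -1/9, so QM:MS = -1/9:10/9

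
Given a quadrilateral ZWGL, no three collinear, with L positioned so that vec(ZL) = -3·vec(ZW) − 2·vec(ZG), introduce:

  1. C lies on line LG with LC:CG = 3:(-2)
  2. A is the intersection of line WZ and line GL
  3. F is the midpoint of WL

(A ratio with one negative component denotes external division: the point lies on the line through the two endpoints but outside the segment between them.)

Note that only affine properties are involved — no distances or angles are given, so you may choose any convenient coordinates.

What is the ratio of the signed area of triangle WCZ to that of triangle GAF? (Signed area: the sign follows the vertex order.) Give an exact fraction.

[WCZ]:[GAF] = 7

Assign Z = (0, 0), W = (1, 0), G = (0, 1), L = (-3, -2) — the answer is frame-independent, so this choice is without loss of generality.
1. C lies on line LG with LC:CG = 3:(-2) ⇒ C = (6, 7)
2. A is the intersection of line WZ and line GL ⇒ A = (-1, 0)
3. F is the midpoint of WL ⇒ F = (-1, -1)
2·[WCZ] = 7, 2·[GAF] = 1
[WCZ]:[GAF] = 7:1 = 7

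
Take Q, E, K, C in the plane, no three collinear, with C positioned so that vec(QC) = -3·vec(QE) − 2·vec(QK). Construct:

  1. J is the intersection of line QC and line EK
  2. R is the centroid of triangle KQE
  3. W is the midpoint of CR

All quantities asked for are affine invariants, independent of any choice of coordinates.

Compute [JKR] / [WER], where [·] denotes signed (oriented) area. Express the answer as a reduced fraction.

Work in coordinates with Q = (0, 0), E = (1, 0), K = (0, 1), C = (-3, -2).
1. J is the intersection of line QC and line EK ⇒ J = (3/5, 2/5)
2. R is the centroid of triangle KQE ⇒ R = (1/3, 1/3)
3. W is the midpoint of CR ⇒ W = (-4/3, -5/6)
2·[JKR] = 1/5, 2·[WER] = 4/3
[JKR]:[WER] = 1/5:4/3 = 3/20

[JKR]:[WER] = 3/20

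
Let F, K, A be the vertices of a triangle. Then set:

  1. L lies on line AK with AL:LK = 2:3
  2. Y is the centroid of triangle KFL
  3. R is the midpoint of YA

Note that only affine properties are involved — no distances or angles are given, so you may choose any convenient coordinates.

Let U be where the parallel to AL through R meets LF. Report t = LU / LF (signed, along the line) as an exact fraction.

t = 1/6

Set F = (0, 0), K = (1, 0), A = (0, 1); any affine frame gives the same invariant.
1. L lies on line AK with AL:LK = 2:3 ⇒ L = (2/5, 3/5)
2. Y is the centroid of triangle KFL ⇒ Y = (7/15, 1/5)
3. R is the midpoint of YA ⇒ R = (7/30, 3/5)
through R parallel to AL: direction (2/5, -2/5); meets LF at U = (1/3, 1/2)
U = L + t·(F−L) with t = 1/6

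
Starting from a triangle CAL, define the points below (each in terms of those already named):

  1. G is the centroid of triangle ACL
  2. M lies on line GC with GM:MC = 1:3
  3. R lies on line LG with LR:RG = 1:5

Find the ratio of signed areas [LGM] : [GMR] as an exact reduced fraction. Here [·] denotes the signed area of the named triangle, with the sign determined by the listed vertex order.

Work in coordinates with C = (0, 0), A = (1, 0), L = (0, 1).
1. G is the centroid of triangle ACL ⇒ G = (1/3, 1/3)
2. M lies on line GC with GM:MC = 1:3 ⇒ M = (1/4, 1/4)
3. R lies on line LG with LR:RG = 1:5 ⇒ R = (1/18, 8/9)
2·[LGM] = -1/12, 2·[GMR] = -5/72
[LGM]:[GMR] = -1/12:-5/72 = 6/5

[LGM]:[GMR] = 6/5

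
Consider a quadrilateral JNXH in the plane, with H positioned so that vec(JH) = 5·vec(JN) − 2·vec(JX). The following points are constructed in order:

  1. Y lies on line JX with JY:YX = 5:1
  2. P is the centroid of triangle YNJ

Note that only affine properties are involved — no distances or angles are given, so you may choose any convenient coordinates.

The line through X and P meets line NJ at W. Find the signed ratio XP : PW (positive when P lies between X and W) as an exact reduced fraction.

Choose coordinates J = (0, 0), N = (1, 0), X = (0, 1), H = (5, -2).
1. Y lies on line JX with JY:YX = 5:1 ⇒ Y = (0, 5/6)
2. P is the centroid of triangle YNJ ⇒ P = (1/3, 5/18)
line XP meets NJ at W = (6/13, 0)
P = X + t·(W−X) with t = 13/18, so XP:PW = 13/18:5/18

XP:PW = 13/5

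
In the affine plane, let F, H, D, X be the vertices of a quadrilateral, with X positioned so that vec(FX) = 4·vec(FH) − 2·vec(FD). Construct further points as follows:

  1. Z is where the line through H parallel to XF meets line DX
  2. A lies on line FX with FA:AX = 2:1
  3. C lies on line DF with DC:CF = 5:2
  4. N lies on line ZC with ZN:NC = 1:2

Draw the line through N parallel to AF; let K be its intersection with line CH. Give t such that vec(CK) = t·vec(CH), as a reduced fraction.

Choose coordinates F = (0, 0), H = (1, 0), D = (0, 1), X = (4, -2).
1. Z is where the line through H parallel to XF meets line DX ⇒ Z = (2, -1/2)
2. A lies on line FX with FA:AX = 2:1 ⇒ A = (8/3, -4/3)
3. C lies on line DF with DC:CF = 5:2 ⇒ C = (0, 2/7)
4. N lies on line ZC with ZN:NC = 1:2 ⇒ N = (4/3, -5/21)
through N parallel to AF: direction (-8/3, 4/3); meets CH at K = (2/3, 2/21)
K = C + t·(H−C) with t = 2/3

t = 2/3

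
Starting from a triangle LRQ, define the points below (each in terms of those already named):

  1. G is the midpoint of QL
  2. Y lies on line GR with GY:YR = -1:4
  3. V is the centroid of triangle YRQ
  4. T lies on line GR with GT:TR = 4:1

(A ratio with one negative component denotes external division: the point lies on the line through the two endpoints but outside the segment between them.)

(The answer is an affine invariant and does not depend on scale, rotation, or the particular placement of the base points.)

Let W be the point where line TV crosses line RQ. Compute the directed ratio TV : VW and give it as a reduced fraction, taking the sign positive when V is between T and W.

TV:VW = -11/20

Choose coordinates L = (0, 0), R = (1, 0), Q = (0, 1).
1. G is the midpoint of QL ⇒ G = (0, 1/2)
2. Y lies on line GR with GY:YR = -1:4 ⇒ Y = (-1/3, 2/3)
3. V is the centroid of triangle YRQ ⇒ V = (2/9, 5/9)
4. T lies on line GR with GT:TR = 4:1 ⇒ T = (4/5, 1/10)
line TV meets RQ at W = (14/11, -3/11)
V = T + t·(W−T) with t = -11/9, so TV:VW = -11/9:20/9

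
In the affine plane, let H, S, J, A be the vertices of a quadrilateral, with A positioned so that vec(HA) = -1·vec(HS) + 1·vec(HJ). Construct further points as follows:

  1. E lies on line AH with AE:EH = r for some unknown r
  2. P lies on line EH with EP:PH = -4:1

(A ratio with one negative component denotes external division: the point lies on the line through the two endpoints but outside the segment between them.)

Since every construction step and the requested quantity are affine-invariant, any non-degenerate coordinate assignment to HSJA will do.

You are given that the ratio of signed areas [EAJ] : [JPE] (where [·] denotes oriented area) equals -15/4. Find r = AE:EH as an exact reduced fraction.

Work in coordinates with H = (0, 0), S = (1, 0), J = (0, 1), A = (-1, 1).
1. With AE:EH = r, write λ = r/(r+1) so E = A + λ·(H−A); E is affine-linear in λ
2. P lies on line EH with EP:PH = -4:1 ⇒ P is an affine combination of earlier points and hence also affine-linear in λ
Every point depending on E is an affine combination of E and λ-independent points, so each such coordinate is linear in λ; the λ² term in each signed area is a multiple of (H−A)×(H−A) = 0, so 2·[EAJ] and 2·[JPE] are each linear in λ. Evaluating at λ=0 and λ=1:
  2·[EAJ] = −λ,   2·[JPE] = 4/3·λ − 4/3
So [EAJ]:[JPE] = (−λ) / (4/3·λ − 4/3). Setting this equal to -15/4:
  −λ = -15/4·(4/3·λ − 4/3)  ⇒  λ = 5/4
Then r = λ/(1−λ) = (5/4)/(-1/4) = -5. Check: with r = -5, E = (1/4, -1/4) and [EAJ]:[JPE] = -15/4 as required.

r = -5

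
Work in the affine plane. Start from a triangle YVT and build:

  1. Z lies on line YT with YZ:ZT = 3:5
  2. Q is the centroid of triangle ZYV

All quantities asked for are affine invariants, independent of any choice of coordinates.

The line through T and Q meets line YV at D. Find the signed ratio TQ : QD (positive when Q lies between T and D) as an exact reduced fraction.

Set Y = (0, 0), V = (1, 0), T = (0, 1); any affine frame gives the same invariant.
1. Z lies on line YT with YZ:ZT = 3:5 ⇒ Z = (0, 3/8)
2. Q is the centroid of triangle ZYV ⇒ Q = (1/3, 1/8)
line TQ meets YV at D = (8/21, 0)
Q = T + t·(D−T) with t = 7/8, so TQ:QD = 7/8:1/8

TQ:QD = 7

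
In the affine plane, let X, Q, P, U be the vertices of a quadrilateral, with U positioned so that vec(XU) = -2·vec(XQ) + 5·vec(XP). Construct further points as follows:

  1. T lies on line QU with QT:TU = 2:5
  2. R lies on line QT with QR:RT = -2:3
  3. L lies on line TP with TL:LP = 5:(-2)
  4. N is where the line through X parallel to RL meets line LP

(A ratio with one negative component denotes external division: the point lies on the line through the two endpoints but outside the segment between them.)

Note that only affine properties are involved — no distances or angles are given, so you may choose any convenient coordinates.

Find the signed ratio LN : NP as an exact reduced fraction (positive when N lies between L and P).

LN:NP = -35/59

Set X = (0, 0), Q = (1, 0), P = (0, 1), U = (-2, 5); any affine frame gives the same invariant.
1. T lies on line QU with QT:TU = 2:5 ⇒ T = (1/7, 10/7)
2. R lies on line QT with QR:RT = -2:3 ⇒ R = (19/7, -20/7)
3. L lies on line TP with TL:LP = 5:(-2) ⇒ L = (-2/21, 5/7)
4. N is where the line through X parallel to RL meets line LP ⇒ N = (-59/252, 25/84)
N = L + t·(P−L) with t = -35/24, so LN:NP = t:(1−t) = -35/24:59/24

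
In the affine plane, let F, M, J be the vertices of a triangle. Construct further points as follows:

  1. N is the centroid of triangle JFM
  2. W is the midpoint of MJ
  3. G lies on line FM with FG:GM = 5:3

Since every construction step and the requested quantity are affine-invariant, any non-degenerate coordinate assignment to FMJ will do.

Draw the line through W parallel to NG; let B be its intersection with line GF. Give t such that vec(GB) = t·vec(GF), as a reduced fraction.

t = -1/2

Assign F = (0, 0), M = (1, 0), J = (0, 1) — the answer is frame-independent, so this choice is without loss of generality.
1. N is the centroid of triangle JFM ⇒ N = (1/3, 1/3)
2. W is the midpoint of MJ ⇒ W = (1/2, 1/2)
3. G lies on line FM with FG:GM = 5:3 ⇒ G = (5/8, 0)
through W parallel to NG: direction (7/24, -1/3); meets GF at B = (15/16, 0)
B = G + t·(F−G) with t = -1/2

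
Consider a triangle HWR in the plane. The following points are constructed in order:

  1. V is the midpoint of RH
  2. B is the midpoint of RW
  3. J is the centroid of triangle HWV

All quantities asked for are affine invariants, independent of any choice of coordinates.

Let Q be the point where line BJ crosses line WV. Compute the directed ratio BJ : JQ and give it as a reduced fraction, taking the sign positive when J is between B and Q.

Work in coordinates with H = (0, 0), W = (1, 0), R = (0, 1).
1. V is the midpoint of RH ⇒ V = (0, 1/2)
2. B is the midpoint of RW ⇒ B = (1/2, 1/2)
3. J is the centroid of triangle HWV ⇒ J = (1/3, 1/6)
line BJ meets WV at Q = (2/5, 3/10)
J = B + t·(Q−B) with t = 5/3, so BJ:JQ = 5/3:-2/3

BJ:JQ = -5/2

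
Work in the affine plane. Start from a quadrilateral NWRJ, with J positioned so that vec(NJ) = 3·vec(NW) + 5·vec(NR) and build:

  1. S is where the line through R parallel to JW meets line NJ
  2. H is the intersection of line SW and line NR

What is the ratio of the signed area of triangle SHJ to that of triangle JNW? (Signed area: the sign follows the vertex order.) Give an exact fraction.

[SHJ]:[JNW] = 42/55

Assign N = (0, 0), W = (1, 0), R = (0, 1), J = (3, 5) — the answer is frame-independent, so this choice is without loss of generality.
1. S is where the line through R parallel to JW meets line NJ ⇒ S = (-6/5, -2)
2. H is the intersection of line SW and line NR ⇒ H = (0, -10/11)
2·[SHJ] = 42/11, 2·[JNW] = 5
[SHJ]:[JNW] = 42/11:5 = 42/55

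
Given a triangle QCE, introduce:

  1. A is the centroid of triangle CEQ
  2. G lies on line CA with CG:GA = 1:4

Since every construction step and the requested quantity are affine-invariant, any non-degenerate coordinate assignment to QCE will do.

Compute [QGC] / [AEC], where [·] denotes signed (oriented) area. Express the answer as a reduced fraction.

Set Q = (0, 0), C = (1, 0), E = (0, 1); any affine frame gives the same invariant.
1. A is the centroid of triangle CEQ ⇒ A = (1/3, 1/3)
2. G lies on line CA with CG:GA = 1:4 ⇒ G = (13/15, 1/15)
2·[QGC] = -1/15, 2·[AEC] = -1/3
[QGC]:[AEC] = -1/15:-1/3 = 1/5

[QGC]:[AEC] = 1/5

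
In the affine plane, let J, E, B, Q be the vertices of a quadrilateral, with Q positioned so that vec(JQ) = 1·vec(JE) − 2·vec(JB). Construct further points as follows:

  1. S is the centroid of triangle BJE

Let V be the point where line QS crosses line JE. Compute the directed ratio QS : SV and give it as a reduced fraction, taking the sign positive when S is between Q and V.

Choose coordinates J = (0, 0), E = (1, 0), B = (0, 1), Q = (1, -2).
1. S is the centroid of triangle BJE ⇒ S = (1/3, 1/3)
line QS meets JE at V = (3/7, 0)
S = Q + t·(V−Q) with t = 7/6, so QS:SV = 7/6:-1/6

QS:SV = -7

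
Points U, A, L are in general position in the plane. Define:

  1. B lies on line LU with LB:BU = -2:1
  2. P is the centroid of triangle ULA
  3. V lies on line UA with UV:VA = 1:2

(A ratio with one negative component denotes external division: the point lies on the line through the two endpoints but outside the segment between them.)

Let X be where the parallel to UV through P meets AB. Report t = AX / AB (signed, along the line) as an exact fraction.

t = -1/3

Set U = (0, 0), A = (1, 0), L = (0, 1); any affine frame gives the same invariant.
1. B lies on line LU with LB:BU = -2:1 ⇒ B = (0, -1)
2. P is the centroid of triangle ULA ⇒ P = (1/3, 1/3)
3. V lies on line UA with UV:VA = 1:2 ⇒ V = (1/3, 0)
through P parallel to UV: direction (1/3, 0); meets AB at X = (4/3, 1/3)
X = A + t·(B−A) with t = -1/3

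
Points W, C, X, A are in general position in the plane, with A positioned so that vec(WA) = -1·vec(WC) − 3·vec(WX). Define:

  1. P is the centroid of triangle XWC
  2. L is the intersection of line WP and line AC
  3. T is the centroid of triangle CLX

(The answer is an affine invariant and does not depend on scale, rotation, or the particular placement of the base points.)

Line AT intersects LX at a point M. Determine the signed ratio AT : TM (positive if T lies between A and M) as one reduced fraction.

Set W = (0, 0), C = (1, 0), X = (0, 1), A = (-1, -3); any affine frame gives the same invariant.
1. P is the centroid of triangle XWC ⇒ P = (1/3, 1/3)
2. L is the intersection of line WP and line AC ⇒ L = (3, 3)
3. T is the centroid of triangle CLX ⇒ T = (4/3, 4/3)
line AT meets LX at M = (9/5, 11/5)
T = A + t·(M−A) with t = 5/6, so AT:TM = 5/6:1/6

AT:TM = 5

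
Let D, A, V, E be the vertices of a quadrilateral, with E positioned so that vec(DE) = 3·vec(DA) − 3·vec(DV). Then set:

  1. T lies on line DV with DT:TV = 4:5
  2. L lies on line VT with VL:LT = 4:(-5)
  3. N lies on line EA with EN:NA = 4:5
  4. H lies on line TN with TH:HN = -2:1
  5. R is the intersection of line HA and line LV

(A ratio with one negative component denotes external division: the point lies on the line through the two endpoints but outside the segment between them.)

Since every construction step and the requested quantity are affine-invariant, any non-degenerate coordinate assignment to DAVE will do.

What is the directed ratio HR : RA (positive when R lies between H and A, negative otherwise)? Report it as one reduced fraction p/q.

Assign D = (0, 0), A = (1, 0), V = (0, 1), E = (3, -3) — the answer is frame-independent, so this choice is without loss of generality.
1. T lies on line DV with DT:TV = 4:5 ⇒ T = (0, 4/9)
2. L lies on line VT with VL:LT = 4:(-5) ⇒ L = (0, 29/9)
3. N lies on line EA with EN:NA = 4:5 ⇒ N = (19/9, -5/3)
4. H lies on line TN with TH:HN = -2:1 ⇒ H = (38/9, -34/9)
5. R is the intersection of line HA and line LV ⇒ R = (0, 34/29)
R = H + t·(A−H) with t = 38/29, so HR:RA = t:(1−t) = 38/29:-9/29

HR:RA = -38/9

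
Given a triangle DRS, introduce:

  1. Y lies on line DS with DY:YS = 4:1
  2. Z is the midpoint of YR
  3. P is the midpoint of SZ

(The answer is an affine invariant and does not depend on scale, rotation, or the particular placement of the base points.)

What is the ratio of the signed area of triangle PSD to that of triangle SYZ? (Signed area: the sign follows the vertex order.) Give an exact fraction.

Choose coordinates D = (0, 0), R = (1, 0), S = (0, 1).
1. Y lies on line DS with DY:YS = 4:1 ⇒ Y = (0, 4/5)
2. Z is the midpoint of YR ⇒ Z = (1/2, 2/5)
3. P is the midpoint of SZ ⇒ P = (1/4, 7/10)
2·[PSD] = 1/4, 2·[SYZ] = 1/10
[PSD]:[SYZ] = 1/4:1/10 = 5/2

[PSD]:[SYZ] = 5/2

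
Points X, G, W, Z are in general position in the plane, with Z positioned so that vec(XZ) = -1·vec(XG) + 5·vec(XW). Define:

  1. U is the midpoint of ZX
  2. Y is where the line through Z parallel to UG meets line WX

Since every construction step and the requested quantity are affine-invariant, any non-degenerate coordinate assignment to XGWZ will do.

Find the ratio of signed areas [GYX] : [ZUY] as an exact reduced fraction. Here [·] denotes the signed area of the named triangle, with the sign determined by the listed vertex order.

[GYX]:[ZUY] = 2

Choose coordinates X = (0, 0), G = (1, 0), W = (0, 1), Z = (-1, 5).
1. U is the midpoint of ZX ⇒ U = (-1/2, 5/2)
2. Y is where the line through Z parallel to UG meets line WX ⇒ Y = (0, 10/3)
2·[GYX] = 10/3, 2·[ZUY] = 5/3
[GYX]:[ZUY] = 10/3:5/3 = 2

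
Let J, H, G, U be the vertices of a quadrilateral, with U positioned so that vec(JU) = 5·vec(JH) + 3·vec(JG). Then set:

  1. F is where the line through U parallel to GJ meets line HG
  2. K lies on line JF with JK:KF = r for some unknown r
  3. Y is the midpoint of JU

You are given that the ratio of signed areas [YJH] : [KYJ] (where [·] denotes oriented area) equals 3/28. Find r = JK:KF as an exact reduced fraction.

r = 4

Choose coordinates J = (0, 0), H = (1, 0), G = (0, 1), U = (5, 3).
1. F is where the line through U parallel to GJ meets line HG ⇒ F = (5, -4)
2. With JK:KF = r, write λ = r/(r+1) so K = J + λ·(F−J); K is affine-linear in λ
3. Y is the midpoint of JU ⇒ Y = (5/2, 3/2)
Every point depending on K is an affine combination of K and λ-independent points, so each such coordinate is linear in λ; the λ² term in each signed area is a multiple of (F−J)×(F−J) = 0, so 2·[YJH] and 2·[KYJ] are each linear in λ. Evaluating at λ=0 and λ=1:
  2·[YJH] = 3/2,   2·[KYJ] = 35/2·λ
So [YJH]:[KYJ] = (3/2) / (35/2·λ). Setting this equal to 3/28:
  3/2 = 3/28·(35/2·λ)  ⇒  λ = 4/5
Then r = λ/(1−λ) = (4/5)/(1/5) = 4. Check: with r = 4, K = (4, -16/5) and [YJH]:[KYJ] = 3/28 as required.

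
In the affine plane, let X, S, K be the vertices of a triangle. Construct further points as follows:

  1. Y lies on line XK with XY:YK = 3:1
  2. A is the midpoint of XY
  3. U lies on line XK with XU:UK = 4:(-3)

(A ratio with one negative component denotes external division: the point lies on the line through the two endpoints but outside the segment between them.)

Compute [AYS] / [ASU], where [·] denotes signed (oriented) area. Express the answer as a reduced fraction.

Set X = (0, 0), S = (1, 0), K = (0, 1); any affine frame gives the same invariant.
1. Y lies on line XK with XY:YK = 3:1 ⇒ Y = (0, 3/4)
2. A is the midpoint of XY ⇒ A = (0, 3/8)
3. U lies on line XK with XU:UK = 4:(-3) ⇒ U = (0, 4)
2·[AYS] = -3/8, 2·[ASU] = 29/8
[AYS]:[ASU] = -3/8:29/8 = -3/29

[AYS]:[ASU] = -3/29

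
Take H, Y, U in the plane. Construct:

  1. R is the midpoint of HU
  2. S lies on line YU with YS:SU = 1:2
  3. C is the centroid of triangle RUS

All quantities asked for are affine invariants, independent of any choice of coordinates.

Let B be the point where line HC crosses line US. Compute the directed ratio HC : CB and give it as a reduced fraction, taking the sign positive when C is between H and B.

Choose coordinates H = (0, 0), Y = (1, 0), U = (0, 1).
1. R is the midpoint of HU ⇒ R = (0, 1/2)
2. S lies on line YU with YS:SU = 1:2 ⇒ S = (2/3, 1/3)
3. C is the centroid of triangle RUS ⇒ C = (2/9, 11/18)
line HC meets US at B = (4/15, 11/15)
C = H + t·(B−H) with t = 5/6, so HC:CB = 5/6:1/6

HC:CB = 5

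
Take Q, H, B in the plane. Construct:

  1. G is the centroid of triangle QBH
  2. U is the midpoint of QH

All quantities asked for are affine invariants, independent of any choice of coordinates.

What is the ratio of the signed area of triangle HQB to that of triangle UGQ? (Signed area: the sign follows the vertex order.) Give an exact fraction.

Choose coordinates Q = (0, 0), H = (1, 0), B = (0, 1).
1. G is the centroid of triangle QBH ⇒ G = (1/3, 1/3)
2. U is the midpoint of QH ⇒ U = (1/2, 0)
2·[HQB] = -1, 2·[UGQ] = 1/6
[HQB]:[UGQ] = -1:1/6 = -6

[HQB]:[UGQ] = -6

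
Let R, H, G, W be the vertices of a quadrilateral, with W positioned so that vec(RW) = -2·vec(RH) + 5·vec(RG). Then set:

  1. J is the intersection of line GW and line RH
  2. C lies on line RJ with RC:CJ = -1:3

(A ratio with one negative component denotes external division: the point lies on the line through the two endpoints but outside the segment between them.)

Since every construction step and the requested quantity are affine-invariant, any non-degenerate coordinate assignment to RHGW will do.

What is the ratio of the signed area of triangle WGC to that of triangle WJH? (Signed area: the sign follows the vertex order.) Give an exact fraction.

Assign R = (0, 0), H = (1, 0), G = (0, 1), W = (-2, 5) — the answer is frame-independent, so this choice is without loss of generality.
1. J is the intersection of line GW and line RH ⇒ J = (1/2, 0)
2. C lies on line RJ with RC:CJ = -1:3 ⇒ C = (-1/4, 0)
2·[WGC] = -3, 2·[WJH] = 5/2
[WGC]:[WJH] = -3:5/2 = -6/5

[WGC]:[WJH] = -6/5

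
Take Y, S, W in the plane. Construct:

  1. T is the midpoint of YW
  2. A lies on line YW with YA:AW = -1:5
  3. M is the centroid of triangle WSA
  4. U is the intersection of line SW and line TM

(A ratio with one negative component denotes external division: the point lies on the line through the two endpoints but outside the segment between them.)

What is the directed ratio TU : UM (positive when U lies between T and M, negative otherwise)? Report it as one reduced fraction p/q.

Choose coordinates Y = (0, 0), S = (1, 0), W = (0, 1).
1. T is the midpoint of YW ⇒ T = (0, 1/2)
2. A lies on line YW with YA:AW = -1:5 ⇒ A = (0, -1/4)
3. M is the centroid of triangle WSA ⇒ M = (1/3, 1/4)
4. U is the intersection of line SW and line TM ⇒ U = (2, -1)
U = T + t·(M−T) with t = 6, so TU:UM = t:(1−t) = 6:-5

TU:UM = -6/5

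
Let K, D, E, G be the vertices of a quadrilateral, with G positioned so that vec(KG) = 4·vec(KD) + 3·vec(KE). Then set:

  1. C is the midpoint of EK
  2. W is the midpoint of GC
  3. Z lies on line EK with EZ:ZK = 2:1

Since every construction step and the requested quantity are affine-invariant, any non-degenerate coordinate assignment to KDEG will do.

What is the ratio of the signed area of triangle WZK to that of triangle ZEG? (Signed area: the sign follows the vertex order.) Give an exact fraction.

Work in coordinates with K = (0, 0), D = (1, 0), E = (0, 1), G = (4, 3).
1. C is the midpoint of EK ⇒ C = (0, 1/2)
2. W is the midpoint of GC ⇒ W = (2, 7/4)
3. Z lies on line EK with EZ:ZK = 2:1 ⇒ Z = (0, 1/3)
2·[WZK] = 2/3, 2·[ZEG] = -8/3
[WZK]:[ZEG] = 2/3:-8/3 = -1/4

[WZK]:[ZEG] = -1/4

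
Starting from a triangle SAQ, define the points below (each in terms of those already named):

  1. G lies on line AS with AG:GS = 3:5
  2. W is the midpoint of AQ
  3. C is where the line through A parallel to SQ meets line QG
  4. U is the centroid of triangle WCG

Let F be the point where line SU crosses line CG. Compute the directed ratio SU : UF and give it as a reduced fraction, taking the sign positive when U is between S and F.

SU:UF = -11

Choose coordinates S = (0, 0), A = (1, 0), Q = (0, 1).
1. G lies on line AS with AG:GS = 3:5 ⇒ G = (5/8, 0)
2. W is the midpoint of AQ ⇒ W = (1/2, 1/2)
3. C is where the line through A parallel to SQ meets line QG ⇒ C = (1, -3/5)
4. U is the centroid of triangle WCG ⇒ U = (17/24, -1/30)
line SU meets CG at F = (85/132, -1/33)
U = S + t·(F−S) with t = 11/10, so SU:UF = 11/10:-1/10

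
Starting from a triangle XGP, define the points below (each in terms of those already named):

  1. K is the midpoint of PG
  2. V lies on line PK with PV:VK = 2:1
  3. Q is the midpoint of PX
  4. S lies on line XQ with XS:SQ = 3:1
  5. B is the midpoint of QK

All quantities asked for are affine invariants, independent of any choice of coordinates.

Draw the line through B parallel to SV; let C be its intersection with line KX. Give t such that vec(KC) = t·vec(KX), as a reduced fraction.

t = -7/2

Choose coordinates X = (0, 0), G = (1, 0), P = (0, 1).
1. K is the midpoint of PG ⇒ K = (1/2, 1/2)
2. V lies on line PK with PV:VK = 2:1 ⇒ V = (1/3, 2/3)
3. Q is the midpoint of PX ⇒ Q = (0, 1/2)
4. S lies on line XQ with XS:SQ = 3:1 ⇒ S = (0, 3/8)
5. B is the midpoint of QK ⇒ B = (1/4, 1/2)
through B parallel to SV: direction (1/3, 7/24); meets KX at C = (9/4, 9/4)
C = K + t·(X−K) with t = -7/2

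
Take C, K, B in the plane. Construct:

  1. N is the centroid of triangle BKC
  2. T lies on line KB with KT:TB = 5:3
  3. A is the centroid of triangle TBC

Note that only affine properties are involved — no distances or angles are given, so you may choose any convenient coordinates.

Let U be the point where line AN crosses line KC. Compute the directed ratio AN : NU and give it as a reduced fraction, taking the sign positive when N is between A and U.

AN:NU = 5/8

Set C = (0, 0), K = (1, 0), B = (0, 1); any affine frame gives the same invariant.
1. N is the centroid of triangle BKC ⇒ N = (1/3, 1/3)
2. T lies on line KB with KT:TB = 5:3 ⇒ T = (3/8, 5/8)
3. A is the centroid of triangle TBC ⇒ A = (1/8, 13/24)
line AN meets KC at U = (2/3, 0)
N = A + t·(U−A) with t = 5/13, so AN:NU = 5/13:8/13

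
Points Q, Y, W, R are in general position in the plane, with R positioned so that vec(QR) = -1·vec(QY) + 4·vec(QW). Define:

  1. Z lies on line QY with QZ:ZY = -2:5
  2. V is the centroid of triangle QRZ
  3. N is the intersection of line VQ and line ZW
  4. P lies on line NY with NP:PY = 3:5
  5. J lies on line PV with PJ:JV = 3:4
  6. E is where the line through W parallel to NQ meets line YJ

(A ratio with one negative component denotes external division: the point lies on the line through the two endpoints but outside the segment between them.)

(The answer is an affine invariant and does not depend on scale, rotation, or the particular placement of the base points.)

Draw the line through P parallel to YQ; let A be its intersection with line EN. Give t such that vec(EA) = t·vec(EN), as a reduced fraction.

t = -29/4

Set Q = (0, 0), Y = (1, 0), W = (0, 1), R = (-1, 4); any affine frame gives the same invariant.
1. Z lies on line QY with QZ:ZY = -2:5 ⇒ Z = (-2/3, 0)
2. V is the centroid of triangle QRZ ⇒ V = (-5/9, 4/3)
3. N is the intersection of line VQ and line ZW ⇒ N = (-10/39, 8/13)
4. P lies on line NY with NP:PY = 3:5 ⇒ P = (67/312, 5/13)
5. J lies on line PV with PJ:JV = 3:4 ⇒ J = (-3/26, 72/91)
6. E is where the line through W parallel to NQ meets line YJ ⇒ E = (295/1716, 84/143)
through P parallel to YQ: direction (-1, 0); meets EN at A = (2045/624, 5/13)
A = E + t·(N−E) with t = -29/4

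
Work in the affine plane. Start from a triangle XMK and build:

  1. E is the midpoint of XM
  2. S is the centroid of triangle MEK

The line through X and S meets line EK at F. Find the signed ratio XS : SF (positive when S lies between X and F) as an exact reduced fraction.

Work in coordinates with X = (0, 0), M = (1, 0), K = (0, 1).
1. E is the midpoint of XM ⇒ E = (1/2, 0)
2. S is the centroid of triangle MEK ⇒ S = (1/2, 1/3)
line XS meets EK at F = (3/8, 1/4)
S = X + t·(F−X) with t = 4/3, so XS:SF = 4/3:-1/3

XS:SF = -4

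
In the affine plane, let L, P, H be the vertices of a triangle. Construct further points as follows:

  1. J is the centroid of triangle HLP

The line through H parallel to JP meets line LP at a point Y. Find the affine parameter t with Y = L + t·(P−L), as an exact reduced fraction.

Assign L = (0, 0), P = (1, 0), H = (0, 1) — the answer is frame-independent, so this choice is without loss of generality.
1. J is the centroid of triangle HLP ⇒ J = (1/3, 1/3)
through H parallel to JP: direction (2/3, -1/3); meets LP at Y = (2, 0)
Y = L + t·(P−L) with t = 2

t = 2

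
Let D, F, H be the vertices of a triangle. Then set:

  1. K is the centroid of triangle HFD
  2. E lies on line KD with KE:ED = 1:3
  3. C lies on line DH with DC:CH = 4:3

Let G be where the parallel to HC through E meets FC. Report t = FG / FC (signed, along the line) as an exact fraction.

Assign D = (0, 0), F = (1, 0), H = (0, 1) — the answer is frame-independent, so this choice is without loss of generality.
1. K is the centroid of triangle HFD ⇒ K = (1/3, 1/3)
2. E lies on line KD with KE:ED = 1:3 ⇒ E = (1/4, 1/4)
3. C lies on line DH with DC:CH = 4:3 ⇒ C = (0, 4/7)
through E parallel to HC: direction (0, -3/7); meets FC at G = (1/4, 3/7)
G = F + t·(C−F) with t = 3/4

t = 3/4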